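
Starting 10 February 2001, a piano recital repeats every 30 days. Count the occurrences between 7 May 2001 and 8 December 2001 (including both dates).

8

Occurrences land 30·i days after 10 February 2001 for i = 0, 1, 2, …
7 May 2001 is 86 days after the start; 86 ÷ 30 = 2 remainder 26; since the remainder is 26, round up to i = 3. First occurrence in the window: #4 on 11 May 2001 (3×30 = 90 days in).
8 December 2001 is 301 days after the start; 301 ÷ 30 = 10 remainder 1. Last occurrence in the window: #11 on 7 December 2001.
Occurrences #4 through #11: 8 in total.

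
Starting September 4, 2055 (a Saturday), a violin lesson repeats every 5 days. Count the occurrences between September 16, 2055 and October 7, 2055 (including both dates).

Occurrences land 5·i days after September 4, 2055 for i = 0, 1, 2, …
September 16, 2055 is 12 days after the start; 12 ÷ 5 = 2 remainder 2; since the remainder is 2, round up to i = 3. First occurrence in the window: #4 on September 19, 2055 (3×5 = 15 days in).
October 7, 2055 is 33 days after the start; 33 ÷ 5 = 6 remainder 3. Last occurrence in the window: #7 on October 4, 2055.
Occurrences #4 through #7: 4 in total.

4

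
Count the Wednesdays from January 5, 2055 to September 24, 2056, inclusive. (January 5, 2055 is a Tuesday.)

90

January 5, 2055 is a Tuesday; the first Wednesday on or after it is January 6, 2055 (1 day later).
From January 6, 2055 to September 24, 2056: 359 + 268 = 627 days (rest of 2055, to September 24, 2056 in 2056).
627 ÷ 7 = 89 full weeks with remainder 4, so 89 more Wednesdays after the first → 90.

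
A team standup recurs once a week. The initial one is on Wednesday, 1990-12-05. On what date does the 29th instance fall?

The 29th occurrence is 28 intervals after the first: 28 × 7 = 196 days after 1990-12-05.
December has 31 days — 26 days to the end of December leaves 170.
January has 31 days (139 left).
February has 28 days (111 left).
March has 31 days (80 left).
April has 30 days (50 left).
May has 31 days (19 left).
19 days into June → 1991-06-19.

1991-06-19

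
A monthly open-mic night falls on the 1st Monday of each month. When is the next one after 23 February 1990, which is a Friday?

5 March 1990

February 1990 starts on a Thursday, so its 1st Monday is 5 February 1990 (4 days in).
That is not after 23 February 1990, so look at March 1990.
March 1990 starts on a Thursday, so its 1st Monday is 5 March 1990 (4 days in).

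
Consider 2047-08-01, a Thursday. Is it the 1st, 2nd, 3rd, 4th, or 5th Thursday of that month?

Day 1 falls in week ⌈1/7⌉ of the month.
Days 1–7 hold the 1st Thursday, 8–14 the 2nd, 15–21 the 3rd, 22–28 the 4th, 29–31 the 5th.
1 is in the range for the 1st.

1st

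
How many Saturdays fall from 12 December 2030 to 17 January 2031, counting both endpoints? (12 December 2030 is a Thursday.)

12 December 2030 is a Thursday; the first Saturday on or after it is 14 December 2030 (2 days later).
From 14 December 2030 to 17 January 2031: 17 + 17 = 34 days (rest of December, January).
34 ÷ 7 = 4 full weeks with remainder 6, so 4 more Saturdays after the first → 5.

5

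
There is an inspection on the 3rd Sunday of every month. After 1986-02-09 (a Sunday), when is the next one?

1986-02-16

February 1986 starts on a Saturday; its first Sunday is the 2nd, so the 3rd Sunday is the 16th — 1986-02-16.
1986-02-16 is after 1986-02-09, so that is the next one.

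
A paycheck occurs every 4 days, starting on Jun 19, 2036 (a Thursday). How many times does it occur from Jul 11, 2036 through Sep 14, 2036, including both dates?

16

Occurrences land 4·i days after Jun 19, 2036 for i = 0, 1, 2, …
Jul 11, 2036 is 22 days after the start; 22 ÷ 4 = 5 remainder 2; since the remainder is 2, round up to i = 6. First occurrence in the window: #7 on Jul 13, 2036 (6×4 = 24 days in).
Sep 14, 2036 is 87 days after the start; 87 ÷ 4 = 21 remainder 3. Last occurrence in the window: #22 on Sep 11, 2036.
Occurrences #7 through #22: 16 in total.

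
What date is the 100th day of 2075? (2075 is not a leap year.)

January has 31 days (100 − 31 = 69 remain).
February has 28 days (69 − 28 = 41 remain).
March has 31 days (41 − 31 = 10 remain).
10 into April → April 10.

2075-04-10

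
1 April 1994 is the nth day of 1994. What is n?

91

Days in months before April: 31 + 28 + 31 = 90.
Plus 1 day into April → day 91.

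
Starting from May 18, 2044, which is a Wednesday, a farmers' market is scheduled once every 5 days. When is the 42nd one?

The 42nd occurrence is 41 intervals after the first: 41 × 5 = 205 days after May 18, 2044.
May has 31 days — 13 days to the end of May leaves 192.
Jun has 30 days (162 left).
Jul has 31 days (131 left).
Aug has 31 days (100 left).
Sep has 30 days (70 left).
Oct has 31 days (39 left).
Nov has 30 days (9 left).
9 days into Dec → Dec 9, 2044.

Dec 9, 2044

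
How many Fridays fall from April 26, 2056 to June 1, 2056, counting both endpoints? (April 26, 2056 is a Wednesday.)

5

April 26, 2056 is a Wednesday; the first Friday on or after it is April 28, 2056 (2 days later).
From April 28, 2056 to June 1, 2056: 2 + 31 + 1 = 34 days (rest of April, May, June).
34 ÷ 7 = 4 full weeks with remainder 6, so 4 more Fridays after the first → 5.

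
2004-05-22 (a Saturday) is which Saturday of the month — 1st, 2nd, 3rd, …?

4th

Day 22 falls in week ⌈22/7⌉ of the month.
Days 1–7 hold the 1st Saturday, 8–14 the 2nd, 15–21 the 3rd, 22–28 the 4th, 29–31 the 5th.
22 is in the range for the 4th.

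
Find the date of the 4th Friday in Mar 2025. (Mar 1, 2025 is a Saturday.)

Mar 28, 2025

Mar 2025 begins on a Saturday, so the first Friday is Mar 7 (6 days later).
The 4th Friday is 3 weeks later: 7 + 21 = 28.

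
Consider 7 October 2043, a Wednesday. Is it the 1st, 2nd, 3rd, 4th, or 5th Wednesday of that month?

Day 7 falls in week ⌈7/7⌉ of the month.
Days 1–7 hold the 1st Wednesday, 8–14 the 2nd, 15–21 the 3rd, 22–28 the 4th, 29–31 the 5th.
7 is in the range for the 1st.

1st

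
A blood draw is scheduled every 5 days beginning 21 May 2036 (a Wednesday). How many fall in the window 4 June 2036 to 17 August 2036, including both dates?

15

Occurrences land 5·i days after 21 May 2036 for i = 0, 1, 2, …
4 June 2036 is 14 days after the start; 14 ÷ 5 = 2 remainder 4; since the remainder is 4, round up to i = 3. First occurrence in the window: #4 on 5 June 2036 (3×5 = 15 days in).
17 August 2036 is 88 days after the start; 88 ÷ 5 = 17 remainder 3. Last occurrence in the window: #18 on 14 August 2036.
Occurrences #4 through #18: 15 in total.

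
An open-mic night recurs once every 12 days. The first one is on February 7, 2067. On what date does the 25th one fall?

November 22, 2067

The 25th occurrence is 24 intervals after the first: 24 × 12 = 288 days after February 7, 2067.
February has 28 days — 21 days to the end of February leaves 267.
March has 31 days (236 left).
April has 30 days (206 left).
May has 31 days (175 left).
June has 30 days (145 left).
July has 31 days (114 left).
August has 31 days (83 left).
September has 30 days (53 left).
October has 31 days (22 left).
22 days into November → November 22, 2067.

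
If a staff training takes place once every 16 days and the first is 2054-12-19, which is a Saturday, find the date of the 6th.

2055-03-09

The 6th occurrence is 5 intervals after the first: 5 × 16 = 80 days after 2054-12-19.
December has 31 days — 12 days to the end of December leaves 68.
January has 31 days (37 left).
February has 28 days (9 left).
9 days into March → 2055-03-09.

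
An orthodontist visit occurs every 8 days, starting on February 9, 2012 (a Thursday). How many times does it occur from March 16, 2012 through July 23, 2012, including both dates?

16

Occurrences land 8·i days after February 9, 2012 for i = 0, 1, 2, …
March 16, 2012 is 36 days after the start; 36 ÷ 8 = 4 remainder 4; since the remainder is 4, round up to i = 5. First occurrence in the window: #6 on March 20, 2012 (5×8 = 40 days in).
July 23, 2012 is 165 days after the start; 165 ÷ 8 = 20 remainder 5. Last occurrence in the window: #21 on July 18, 2012.
Occurrences #6 through #21: 16 in total.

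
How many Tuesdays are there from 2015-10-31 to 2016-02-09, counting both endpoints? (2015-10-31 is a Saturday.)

2015-10-31 is a Saturday; the first Tuesday on or after it is 2015-11-03 (3 days later).
From 2015-11-03 to 2016-02-09: 27 + 31 + 31 + 9 = 98 days (rest of November, December, January, February).
98 ÷ 7 = 14 full weeks with remainder 0, so 14 more Tuesdays after the first → 15.

15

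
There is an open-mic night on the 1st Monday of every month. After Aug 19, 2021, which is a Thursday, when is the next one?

Aug 2021 starts on a Sunday, so its 1st Monday is Aug 2, 2021 (1 day in).
That is not after Aug 19, 2021, so look at Sep 2021.
Sep 2021 starts on a Wednesday, so its 1st Monday is Sep 6, 2021 (5 days in).

Sep 6, 2021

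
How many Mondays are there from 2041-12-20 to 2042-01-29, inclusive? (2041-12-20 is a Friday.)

6

2041-12-20 is a Friday; the first Monday on or after it is 2041-12-23 (3 days later).
From 2041-12-23 to 2042-01-29: 8 + 29 = 37 days (rest of December, January).
37 ÷ 7 = 5 full weeks with remainder 2, so 5 more Mondays after the first → 6.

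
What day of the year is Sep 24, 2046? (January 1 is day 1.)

267

Days in months before Sep: 31 + 28 + 31 + 30 + 31 + 30 + 31 + 31 = 243.
Plus 24 days into Sep → day 267.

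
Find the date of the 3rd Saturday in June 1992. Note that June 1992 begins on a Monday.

June 1992 begins on a Monday, so the first Saturday is June 6 (5 days later).
The 3rd Saturday is 2 weeks later: 6 + 14 = 20.

June 20, 1992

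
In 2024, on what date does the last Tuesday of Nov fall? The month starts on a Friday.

Nov 26, 2024

Nov 2024 begins on a Friday, so the first Tuesday is Nov 5 (4 days later).
Nov 2024 has 30 days. Adding weeks: 5, 12, 19, 26 — the last one ≤ 30 is the 26th.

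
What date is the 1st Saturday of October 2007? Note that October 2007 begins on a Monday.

6 October 2007

October 2007 begins on a Monday, so the first Saturday is October 6 (5 days later).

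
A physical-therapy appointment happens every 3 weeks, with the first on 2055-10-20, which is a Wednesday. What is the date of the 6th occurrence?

2056-02-02

The 6th occurrence is 5 intervals after the first: 5 × 21 = 105 days after 2055-10-20.
October has 31 days — 11 days to the end of October leaves 94.
November has 30 days (64 left).
December has 31 days (33 left).
January has 31 days (2 left).
2 days into February → 2056-02-02.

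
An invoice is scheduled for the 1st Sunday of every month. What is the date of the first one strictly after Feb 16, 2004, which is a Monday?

Feb 2004 starts on a Sunday, so its 1st Sunday is Feb 1, 2004.
That is not after Feb 16, 2004, so look at Mar 2004.
Mar 2004 starts on a Monday, so its 1st Sunday is Mar 7, 2004 (6 days in).

Mar 7, 2004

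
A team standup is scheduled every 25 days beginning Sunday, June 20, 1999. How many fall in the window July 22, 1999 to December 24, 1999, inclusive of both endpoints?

6

Occurrences land 25·i days after June 20, 1999 for i = 0, 1, 2, …
July 22, 1999 is 32 days after the start; 32 ÷ 25 = 1 remainder 7; since the remainder is 7, round up to i = 2. First occurrence in the window: #3 on August 9, 1999 (2×25 = 50 days in).
December 24, 1999 is 187 days after the start; 187 ÷ 25 = 7 remainder 12. Last occurrence in the window: #8 on December 12, 1999.
Occurrences #3 through #8: 6 in total.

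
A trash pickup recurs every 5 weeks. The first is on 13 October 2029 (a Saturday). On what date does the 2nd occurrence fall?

The 2nd occurrence is 1 interval after the first: 1 × 35 = 35 days after 13 October 2029.
October has 31 days — 18 days to the end of October leaves 17.
17 days into November → 17 November 2029.

17 November 2029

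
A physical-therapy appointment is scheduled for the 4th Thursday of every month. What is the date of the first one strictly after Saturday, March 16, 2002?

March 2002 starts on a Friday; its first Thursday is the 7th, so the 4th Thursday is the 28th — March 28, 2002.
March 28, 2002 is after March 16, 2002, so that is the next one.

March 28, 2002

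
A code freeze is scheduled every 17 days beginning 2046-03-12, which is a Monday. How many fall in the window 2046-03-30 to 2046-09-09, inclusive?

9

Occurrences land 17·i days after 2046-03-12 for i = 0, 1, 2, …
2046-03-30 is 18 days after the start; 18 ÷ 17 = 1 remainder 1; since the remainder is 1, round up to i = 2. First occurrence in the window: #3 on 2046-04-15 (2×17 = 34 days in).
2046-09-09 is 181 days after the start; 181 ÷ 17 = 10 remainder 11. Last occurrence in the window: #11 on 2046-08-29.
Occurrences #3 through #11: 9 in total.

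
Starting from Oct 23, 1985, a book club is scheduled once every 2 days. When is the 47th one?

The 47th occurrence is 46 intervals after the first: 46 × 2 = 92 days after Oct 23, 1985.
Oct has 31 days — 8 days to the end of Oct leaves 84.
Nov has 30 days (54 left).
Dec has 31 days (23 left).
23 days into Jan → Jan 23, 1986.

Jan 23, 1986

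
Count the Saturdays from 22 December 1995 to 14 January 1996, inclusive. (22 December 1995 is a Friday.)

22 December 1995 is a Friday; the first Saturday on or after it is 23 December 1995 (1 day later).
From 23 December 1995 to 14 January 1996: 8 + 14 = 22 days (rest of December, January).
22 ÷ 7 = 3 full weeks with remainder 1, so 3 more Saturdays after the first → 4.

4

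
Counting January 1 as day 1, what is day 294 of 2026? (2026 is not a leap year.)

Jan has 31 days (294 − 31 = 263 remain).
Feb has 28 days (263 − 28 = 235 remain).
Mar has 31 days (235 − 31 = 204 remain).
Apr has 30 days (204 − 30 = 174 remain).
May has 31 days (174 − 31 = 143 remain).
Jun has 30 days (143 − 30 = 113 remain).
Jul has 31 days (113 − 31 = 82 remain).
Aug has 31 days (82 − 31 = 51 remain).
Sep has 30 days (51 − 30 = 21 remain).
21 into Oct → Oct 21.

Oct 21, 2026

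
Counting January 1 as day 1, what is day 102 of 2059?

January has 31 days (102 − 31 = 71 remain).
February has 28 days (71 − 28 = 43 remain).
March has 31 days (43 − 31 = 12 remain).
12 into April → April 12.

12 April 2059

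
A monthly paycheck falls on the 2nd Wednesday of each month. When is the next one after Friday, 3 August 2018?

8 August 2018

August 2018 starts on a Wednesday; its first Wednesday is the 1st, so the 2nd Wednesday is the 8th — 8 August 2018.
8 August 2018 is after 3 August 2018, so that is the next one.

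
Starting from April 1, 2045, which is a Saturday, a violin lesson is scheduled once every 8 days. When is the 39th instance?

January 30, 2046

The 39th occurrence is 38 intervals after the first: 38 × 8 = 304 days after April 1, 2045.
April has 30 days — 29 days to the end of April leaves 275.
May has 31 days (244 left).
June has 30 days (214 left).
July has 31 days (183 left).
August has 31 days (152 left).
September has 30 days (122 left).
October has 31 days (91 left).
November has 30 days (61 left).
December has 31 days (30 left).
30 days into January → January 30, 2046.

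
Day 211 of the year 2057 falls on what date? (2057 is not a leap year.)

30 July 2057

January has 31 days (211 − 31 = 180 remain).
February has 28 days (180 − 28 = 152 remain).
March has 31 days (152 − 31 = 121 remain).
April has 30 days (121 − 30 = 91 remain).
May has 31 days (91 − 31 = 60 remain).
June has 30 days (60 − 30 = 30 remain).
30 into July → July 30.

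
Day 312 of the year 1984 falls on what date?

January has 31 days (312 − 31 = 281 remain).
February has 29 days (281 − 29 = 252 remain).
March has 31 days (252 − 31 = 221 remain).
April has 30 days (221 − 30 = 191 remain).
May has 31 days (191 − 31 = 160 remain).
June has 30 days (160 − 30 = 130 remain).
July has 31 days (130 − 31 = 99 remain).
August has 31 days (99 − 31 = 68 remain).
September has 30 days (68 − 30 = 38 remain).
October has 31 days (38 − 31 = 7 remain).
7 into November → November 7.

7 November 1984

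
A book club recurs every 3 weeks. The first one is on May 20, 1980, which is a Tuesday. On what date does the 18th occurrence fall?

May 12, 1981

The 18th occurrence is 17 intervals after the first: 17 × 21 = 357 days after May 20, 1980.
May has 31 days — 11 days to the end of May leaves 346.
Jun has 30 days (316 left).
Jul has 31 days (285 left).
Aug has 31 days (254 left).
Sep has 30 days (224 left).
Oct has 31 days (193 left).
Nov has 30 days (163 left).
Dec has 31 days (132 left).
Jan has 31 days (101 left).
Feb has 28 days (73 left).
Mar has 31 days (42 left).
Apr has 30 days (12 left).
12 days into May → May 12, 1981.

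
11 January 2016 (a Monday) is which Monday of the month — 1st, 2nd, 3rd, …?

2nd

Day 11 falls in week ⌈11/7⌉ of the month.
Days 1–7 hold the 1st Monday, 8–14 the 2nd, 15–21 the 3rd, 22–28 the 4th, 29–31 the 5th.
11 is in the range for the 2nd.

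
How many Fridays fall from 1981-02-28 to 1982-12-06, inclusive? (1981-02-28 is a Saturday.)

92

1981-02-28 is a Saturday; the first Friday on or after it is 1981-03-06 (6 days later).
From 1981-03-06 to 1982-12-06: 300 + 340 = 640 days (rest of 1981, to 1982-12-06 in 1982).
640 ÷ 7 = 91 full weeks with remainder 3, so 91 more Fridays after the first → 92.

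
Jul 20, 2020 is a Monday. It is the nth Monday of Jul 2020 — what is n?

Day 20 falls in week ⌈20/7⌉ of the month.
Days 1–7 hold the 1st Monday, 8–14 the 2nd, 15–21 the 3rd, 22–28 the 4th, 29–31 the 5th.
20 is in the range for the 3rd.

3rd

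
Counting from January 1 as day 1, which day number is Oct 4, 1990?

277

Days in months before Oct: 31 + 28 + 31 + 30 + 31 + 30 + 31 + 31 + 30 = 273.
Plus 4 days into Oct → day 277.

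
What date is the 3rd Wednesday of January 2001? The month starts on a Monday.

2001-01-17

January 2001 begins on a Monday, so the first Wednesday is January 3 (2 days later).
The 3rd Wednesday is 2 weeks later: 3 + 14 = 17.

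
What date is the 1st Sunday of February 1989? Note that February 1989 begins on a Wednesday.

February 1989 begins on a Wednesday, so the first Sunday is February 5 (4 days later).

1989-02-05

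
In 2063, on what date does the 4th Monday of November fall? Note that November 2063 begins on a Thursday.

November 26, 2063

November 2063 begins on a Thursday, so the first Monday is November 5 (4 days later).
The 4th Monday is 3 weeks later: 5 + 21 = 26.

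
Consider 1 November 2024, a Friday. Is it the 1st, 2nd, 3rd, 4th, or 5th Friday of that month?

1st

Day 1 falls in week ⌈1/7⌉ of the month.
Days 1–7 hold the 1st Friday, 8–14 the 2nd, 15–21 the 3rd, 22–28 the 4th, 29–31 the 5th.
1 is in the range for the 1st.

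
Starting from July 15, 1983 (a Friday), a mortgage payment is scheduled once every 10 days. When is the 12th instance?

The 12th occurrence is 11 intervals after the first: 11 × 10 = 110 days after July 15, 1983.
July has 31 days — 16 days to the end of July leaves 94.
August has 31 days (63 left).
September has 30 days (33 left).
October has 31 days (2 left).
2 days into November → November 2, 1983.

November 2, 1983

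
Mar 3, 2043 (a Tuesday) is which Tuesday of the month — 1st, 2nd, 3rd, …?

1st

Day 3 falls in week ⌈3/7⌉ of the month.
Days 1–7 hold the 1st Tuesday, 8–14 the 2nd, 15–21 the 3rd, 22–28 the 4th, 29–31 the 5th.
3 is in the range for the 1st.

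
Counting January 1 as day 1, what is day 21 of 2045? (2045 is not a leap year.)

21 into January → January 21.

January 21, 2045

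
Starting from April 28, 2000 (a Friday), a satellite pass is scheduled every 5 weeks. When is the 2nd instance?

The 2nd occurrence is 1 interval after the first: 1 × 35 = 35 days after April 28, 2000.
April has 30 days — 2 days to the end of April leaves 33.
May has 31 days (2 left).
2 days into June → June 2, 2000.

June 2, 2000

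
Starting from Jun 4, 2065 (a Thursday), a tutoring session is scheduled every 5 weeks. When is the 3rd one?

The 3rd occurrence is 2 intervals after the first: 2 × 35 = 70 days after Jun 4, 2065.
Jun has 30 days — 26 days to the end of Jun leaves 44.
Jul has 31 days (13 left).
13 days into Aug → Aug 13, 2065.

Aug 13, 2065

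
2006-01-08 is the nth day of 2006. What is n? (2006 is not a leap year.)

8

Plus 8 days into January → day 8.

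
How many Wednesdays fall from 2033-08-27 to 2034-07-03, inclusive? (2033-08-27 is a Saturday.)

44

2033-08-27 is a Saturday; the first Wednesday on or after it is 2033-08-31 (4 days later).
From 2033-08-31 to 2034-07-03: 122 + 184 = 306 days (rest of 2033, to 2034-07-03 in 2034).
306 ÷ 7 = 43 full weeks with remainder 5, so 43 more Wednesdays after the first → 44.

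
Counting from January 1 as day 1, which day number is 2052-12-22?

Days in months before December: 31 + 29 + 31 + 30 + 31 + 30 + 31 + 31 + 30 + 31 + 30 = 335.
Plus 22 days into December → day 357.

357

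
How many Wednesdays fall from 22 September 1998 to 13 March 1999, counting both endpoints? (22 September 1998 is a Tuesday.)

25

22 September 1998 is a Tuesday; the first Wednesday on or after it is 23 September 1998 (1 day later).
From 23 September 1998 to 13 March 1999: 7 + 31 + 30 + 31 + 31 + 28 + 13 = 171 days (rest of September, October, November, December, January, February, March).
171 ÷ 7 = 24 full weeks with remainder 3, so 24 more Wednesdays after the first → 25.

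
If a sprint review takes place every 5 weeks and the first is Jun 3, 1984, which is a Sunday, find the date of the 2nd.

Jul 8, 1984

The 2nd occurrence is 1 interval after the first: 1 × 35 = 35 days after Jun 3, 1984.
Jun has 30 days — 27 days to the end of Jun leaves 8.
8 days into Jul → Jul 8, 1984.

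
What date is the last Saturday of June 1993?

The first Saturday of June 1993 is June 5.
June 1993 has 30 days. Adding weeks: 5, 12, 19, 26 — the last one ≤ 30 is the 26th.

26 June 1993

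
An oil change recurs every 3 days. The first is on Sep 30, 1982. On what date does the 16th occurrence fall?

The 16th occurrence is 15 intervals after the first: 15 × 3 = 45 days after Sep 30, 1982.
Sep has 30 days — 0 days to the end of Sep leaves 45.
Oct has 31 days (14 left).
14 days into Nov → Nov 14, 1982.

Nov 14, 1982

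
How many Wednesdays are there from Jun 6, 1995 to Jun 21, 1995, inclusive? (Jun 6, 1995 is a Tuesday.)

3

Jun 6, 1995 is a Tuesday; the first Wednesday on or after it is Jun 7, 1995 (1 day later).
From Jun 7, 1995 to Jun 21, 1995 is 21 − 7 = 14 days.
14 ÷ 7 = 2 full weeks with remainder 0, so 2 more Wednesdays after the first → 3.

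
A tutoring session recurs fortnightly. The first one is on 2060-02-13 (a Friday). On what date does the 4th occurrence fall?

2060-03-26

The 4th occurrence is 3 intervals after the first: 3 × 14 = 42 days after 2060-02-13.
February has 29 days — 16 days to the end of February leaves 26.
26 days into March → 2060-03-26.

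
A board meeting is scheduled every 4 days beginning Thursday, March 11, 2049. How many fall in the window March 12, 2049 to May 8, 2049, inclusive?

Occurrences land 4·i days after March 11, 2049 for i = 0, 1, 2, …
March 12, 2049 is 1 day after the start; 1 ÷ 4 = 0 remainder 1; since the remainder is 1, round up to i = 1. First occurrence in the window: #2 on March 15, 2049 (1×4 = 4 days in).
May 8, 2049 is 58 days after the start; 58 ÷ 4 = 14 remainder 2. Last occurrence in the window: #15 on May 6, 2049.
Occurrences #2 through #15: 14 in total.

14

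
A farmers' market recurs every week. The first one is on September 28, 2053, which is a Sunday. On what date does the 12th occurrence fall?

December 14, 2053

The 12th occurrence is 11 intervals after the first: 11 × 7 = 77 days after September 28, 2053.
September has 30 days — 2 days to the end of September leaves 75.
October has 31 days (44 left).
November has 30 days (14 left).
14 days into December → December 14, 2053.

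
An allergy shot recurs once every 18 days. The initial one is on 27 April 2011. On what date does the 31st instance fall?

The 31st occurrence is 30 intervals after the first: 30 × 18 = 540 days after 27 April 2011.
April has 30 days — 3 days to the end of April leaves 537.
From end of April to end of 2011 is 245 days (292 left).
January has 31 days (261 left).
February has 29 days (232 left).
March has 31 days (201 left).
April has 30 days (171 left).
May has 31 days (140 left).
June has 30 days (110 left).
July has 31 days (79 left).
August has 31 days (48 left).
September has 30 days (18 left).
18 days into October → 18 October 2012.

18 October 2012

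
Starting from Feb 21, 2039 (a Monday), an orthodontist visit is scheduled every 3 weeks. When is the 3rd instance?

Apr 4, 2039

The 3rd occurrence is 2 intervals after the first: 2 × 21 = 42 days after Feb 21, 2039.
Feb has 28 days — 7 days to the end of Feb leaves 35.
Mar has 31 days (4 left).
4 days into Apr → Apr 4, 2039.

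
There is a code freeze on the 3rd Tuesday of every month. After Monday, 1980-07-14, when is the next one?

July 1980 starts on a Tuesday; its first Tuesday is the 1st, so the 3rd Tuesday is the 15th — 1980-07-15.
1980-07-15 is after 1980-07-14, so that is the next one.

1980-07-15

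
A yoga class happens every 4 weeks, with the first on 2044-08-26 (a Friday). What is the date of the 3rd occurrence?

2044-10-21

The 3rd occurrence is 2 intervals after the first: 2 × 28 = 56 days after 2044-08-26.
August has 31 days — 5 days to the end of August leaves 51.
September has 30 days (21 left).
21 days into October → 2044-10-21.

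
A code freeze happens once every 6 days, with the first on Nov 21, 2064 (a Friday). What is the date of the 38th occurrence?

The 38th occurrence is 37 intervals after the first: 37 × 6 = 222 days after Nov 21, 2064.
Nov has 30 days — 9 days to the end of Nov leaves 213.
Dec has 31 days (182 left).
Jan has 31 days (151 left).
Feb has 28 days (123 left).
Mar has 31 days (92 left).
Apr has 30 days (62 left).
May has 31 days (31 left).
Jun has 30 days (1 left).
1 day into Jul → Jul 1, 2065.

Jul 1, 2065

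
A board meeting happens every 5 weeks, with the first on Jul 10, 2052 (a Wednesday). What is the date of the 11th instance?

Jun 25, 2053

The 11th occurrence is 10 intervals after the first: 10 × 35 = 350 days after Jul 10, 2052.
Jul has 31 days — 21 days to the end of Jul leaves 329.
Aug has 31 days (298 left).
Sep has 30 days (268 left).
Oct has 31 days (237 left).
Nov has 30 days (207 left).
Dec has 31 days (176 left).
Jan has 31 days (145 left).
Feb has 28 days (117 left).
Mar has 31 days (86 left).
Apr has 30 days (56 left).
May has 31 days (25 left).
25 days into Jun → Jun 25, 2053.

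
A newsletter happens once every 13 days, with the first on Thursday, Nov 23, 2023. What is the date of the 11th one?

The 11th occurrence is 10 intervals after the first: 10 × 13 = 130 days after Nov 23, 2023.
Nov has 30 days — 7 days to the end of Nov leaves 123.
Dec has 31 days (92 left).
Jan has 31 days (61 left).
Feb has 29 days (32 left).
Mar has 31 days (1 left).
1 day into Apr → Apr 1, 2024.

Apr 1, 2024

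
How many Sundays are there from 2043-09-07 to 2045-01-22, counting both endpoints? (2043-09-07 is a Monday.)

72

2043-09-07 is a Monday; the first Sunday on or after it is 2043-09-13 (6 days later).
From 2043-09-13 to 2045-01-22: 109 + 366 + 22 = 497 days (rest of 2043, 2044, to 2045-01-22 in 2045).
497 ÷ 7 = 71 full weeks with remainder 0, so 71 more Sundays after the first → 72.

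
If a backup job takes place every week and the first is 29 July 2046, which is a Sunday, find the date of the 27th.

27 January 2047

The 27th occurrence is 26 intervals after the first: 26 × 7 = 182 days after 29 July 2046.
July has 31 days — 2 days to the end of July leaves 180.
August has 31 days (149 left).
September has 30 days (119 left).
October has 31 days (88 left).
November has 30 days (58 left).
December has 31 days (27 left).
27 days into January → 27 January 2047.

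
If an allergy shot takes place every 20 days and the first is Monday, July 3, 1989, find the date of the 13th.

February 28, 1990

The 13th occurrence is 12 intervals after the first: 12 × 20 = 240 days after July 3, 1989.
July has 31 days — 28 days to the end of July leaves 212.
August has 31 days (181 left).
September has 30 days (151 left).
October has 31 days (120 left).
November has 30 days (90 left).
December has 31 days (59 left).
January has 31 days (28 left).
28 days into February → February 28, 1990.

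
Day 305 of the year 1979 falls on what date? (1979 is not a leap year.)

1 November 1979

January has 31 days (305 − 31 = 274 remain).
February has 28 days (274 − 28 = 246 remain).
March has 31 days (246 − 31 = 215 remain).
April has 30 days (215 − 30 = 185 remain).
May has 31 days (185 − 31 = 154 remain).
June has 30 days (154 − 30 = 124 remain).
July has 31 days (124 − 31 = 93 remain).
August has 31 days (93 − 31 = 62 remain).
September has 30 days (62 − 30 = 32 remain).
October has 31 days (32 − 31 = 1 remain).
1 into November → November 1.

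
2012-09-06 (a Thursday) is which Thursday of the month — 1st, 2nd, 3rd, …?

1st

Day 6 falls in week ⌈6/7⌉ of the month.
Days 1–7 hold the 1st Thursday, 8–14 the 2nd, 15–21 the 3rd, 22–28 the 4th, 29–31 the 5th.
6 is in the range for the 1st.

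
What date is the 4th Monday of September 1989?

September 1989 begins on a Friday, so the first Monday is September 4 (3 days later).
The 4th Monday is 3 weeks later: 4 + 21 = 25.

25 September 1989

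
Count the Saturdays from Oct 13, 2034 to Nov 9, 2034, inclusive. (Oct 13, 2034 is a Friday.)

4

Oct 13, 2034 is a Friday; the first Saturday on or after it is Oct 14, 2034 (1 day later).
From Oct 14, 2034 to Nov 9, 2034: 17 + 9 = 26 days (rest of Oct, Nov).
26 ÷ 7 = 3 full weeks with remainder 5, so 3 more Saturdays after the first → 4.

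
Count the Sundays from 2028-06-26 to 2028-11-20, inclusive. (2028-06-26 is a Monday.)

2028-06-26 is a Monday; the first Sunday on or after it is 2028-07-02 (6 days later).
From 2028-07-02 to 2028-11-20: 29 + 31 + 30 + 31 + 20 = 141 days (rest of July, August, September, October, November).
141 ÷ 7 = 20 full weeks with remainder 1, so 20 more Sundays after the first → 21.

21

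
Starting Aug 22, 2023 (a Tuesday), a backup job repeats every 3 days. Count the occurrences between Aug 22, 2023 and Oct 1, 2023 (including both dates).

14

Occurrences land 3·i days after Aug 22, 2023 for i = 0, 1, 2, …
The window opens on the start date, so the first occurrence inside is #1 on Aug 22, 2023.
Oct 1, 2023 is 40 days after the start; 40 ÷ 3 = 13 remainder 1. Last occurrence in the window: #14 on Sep 30, 2023.
Occurrences #1 through #14: 14 in total.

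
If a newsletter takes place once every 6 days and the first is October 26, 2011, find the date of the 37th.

The 37th occurrence is 36 intervals after the first: 36 × 6 = 216 days after October 26, 2011.
October has 31 days — 5 days to the end of October leaves 211.
November has 30 days (181 left).
December has 31 days (150 left).
January has 31 days (119 left).
February has 29 days (90 left).
March has 31 days (59 left).
April has 30 days (29 left).
29 days into May → May 29, 2012.

May 29, 2012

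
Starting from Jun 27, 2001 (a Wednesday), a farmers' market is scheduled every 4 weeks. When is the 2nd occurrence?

Jul 25, 2001

The 2nd occurrence is 1 interval after the first: 1 × 28 = 28 days after Jun 27, 2001.
Jun has 30 days — 3 days to the end of Jun leaves 25.
25 days into Jul → Jul 25, 2001.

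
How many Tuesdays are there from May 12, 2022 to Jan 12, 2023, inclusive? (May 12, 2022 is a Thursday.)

May 12, 2022 is a Thursday; the first Tuesday on or after it is May 17, 2022 (5 days later).
From May 17, 2022 to Jan 12, 2023: 14 + 30 + 31 + 31 + 30 + 31 + 30 + 31 + 12 = 240 days (rest of May, Jun, Jul, Aug, Sep, Oct, Nov, Dec, Jan).
240 ÷ 7 = 34 full weeks with remainder 2, so 34 more Tuesdays after the first → 35.

35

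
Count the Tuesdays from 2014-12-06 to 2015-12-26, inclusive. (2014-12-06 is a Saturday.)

55

2014-12-06 is a Saturday; the first Tuesday on or after it is 2014-12-09 (3 days later).
From 2014-12-09 to 2015-12-26: 22 + 360 = 382 days (rest of 2014, to 2015-12-26 in 2015).
382 ÷ 7 = 54 full weeks with remainder 4, so 54 more Tuesdays after the first → 55.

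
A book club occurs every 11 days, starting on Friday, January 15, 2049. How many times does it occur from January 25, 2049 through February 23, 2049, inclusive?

Occurrences land 11·i days after January 15, 2049 for i = 0, 1, 2, …
January 25, 2049 is 10 days after the start; 10 ÷ 11 = 0 remainder 10; since the remainder is 10, round up to i = 1. First occurrence in the window: #2 on January 26, 2049 (1×11 = 11 days in).
February 23, 2049 is 39 days after the start; 39 ÷ 11 = 3 remainder 6. Last occurrence in the window: #4 on February 17, 2049.
Occurrences #2 through #4: 3 in total.

3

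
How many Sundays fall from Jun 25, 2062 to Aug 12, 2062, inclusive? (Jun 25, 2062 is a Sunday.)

7

Jun 25, 2062 is a Sunday; the first Sunday on or after it is Jun 25, 2062.
From Jun 25, 2062 to Aug 12, 2062: 5 + 31 + 12 = 48 days (rest of Jun, Jul, Aug).
48 ÷ 7 = 6 full weeks with remainder 6, so 6 more Sundays after the first → 7.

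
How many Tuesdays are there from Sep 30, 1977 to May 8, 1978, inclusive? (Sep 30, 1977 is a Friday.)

Sep 30, 1977 is a Friday; the first Tuesday on or after it is Oct 4, 1977 (4 days later).
From Oct 4, 1977 to May 8, 1978: 27 + 30 + 31 + 31 + 28 + 31 + 30 + 8 = 216 days (rest of Oct, Nov, Dec, Jan, Feb, Mar, Apr, May).
216 ÷ 7 = 30 full weeks with remainder 6, so 30 more Tuesdays after the first → 31.

31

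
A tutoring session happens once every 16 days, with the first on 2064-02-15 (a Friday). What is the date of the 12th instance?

The 12th occurrence is 11 intervals after the first: 11 × 16 = 176 days after 2064-02-15.
February has 29 days — 14 days to the end of February leaves 162.
March has 31 days (131 left).
April has 30 days (101 left).
May has 31 days (70 left).
June has 30 days (40 left).
July has 31 days (9 left).
9 days into August → 2064-08-09.

2064-08-09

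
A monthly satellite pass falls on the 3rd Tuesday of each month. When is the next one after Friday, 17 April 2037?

21 April 2037

April 2037 starts on a Wednesday; its first Tuesday is the 7th, so the 3rd Tuesday is the 21st — 21 April 2037.
21 April 2037 is after 17 April 2037, so that is the next one.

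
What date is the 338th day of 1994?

Jan has 31 days (338 − 31 = 307 remain).
Feb has 28 days (307 − 28 = 279 remain).
Mar has 31 days (279 − 31 = 248 remain).
Apr has 30 days (248 − 30 = 218 remain).
May has 31 days (218 − 31 = 187 remain).
Jun has 30 days (187 − 30 = 157 remain).
Jul has 31 days (157 − 31 = 126 remain).
Aug has 31 days (126 − 31 = 95 remain).
Sep has 30 days (95 − 30 = 65 remain).
Oct has 31 days (65 − 31 = 34 remain).
Nov has 30 days (34 − 30 = 4 remain).
4 into Dec → Dec 4.

Dec 4, 1994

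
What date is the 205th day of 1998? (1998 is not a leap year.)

Jan has 31 days (205 − 31 = 174 remain).
Feb has 28 days (174 − 28 = 146 remain).
Mar has 31 days (146 − 31 = 115 remain).
Apr has 30 days (115 − 30 = 85 remain).
May has 31 days (85 − 31 = 54 remain).
Jun has 30 days (54 − 30 = 24 remain).
24 into Jul → Jul 24.

Jul 24, 1998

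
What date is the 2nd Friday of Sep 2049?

Sep 2049 begins on a Wednesday, so the first Friday is Sep 3 (2 days later).
The 2nd Friday is 1 weeks later: 3 + 7 = 10.

Sep 10, 2049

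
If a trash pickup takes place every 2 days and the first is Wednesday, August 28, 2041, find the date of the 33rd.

The 33rd occurrence is 32 intervals after the first: 32 × 2 = 64 days after August 28, 2041.
August has 31 days — 3 days to the end of August leaves 61.
September has 30 days (31 left).
31 days into October → October 31, 2041.

October 31, 2041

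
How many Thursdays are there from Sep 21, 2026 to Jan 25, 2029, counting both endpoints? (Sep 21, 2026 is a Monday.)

123

Sep 21, 2026 is a Monday; the first Thursday on or after it is Sep 24, 2026 (3 days later).
From Sep 24, 2026 to Jan 25, 2029: 98 + 365 + 366 + 25 = 854 days (rest of 2026, 2027, 2028, to Jan 25, 2029 in 2029).
854 ÷ 7 = 122 full weeks with remainder 0, so 122 more Thursdays after the first → 123.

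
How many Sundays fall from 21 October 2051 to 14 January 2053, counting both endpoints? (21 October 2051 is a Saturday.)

65

21 October 2051 is a Saturday; the first Sunday on or after it is 22 October 2051 (1 day later).
From 22 October 2051 to 14 January 2053: 70 + 366 + 14 = 450 days (rest of 2051, 2052, to 14 January 2053 in 2053).
450 ÷ 7 = 64 full weeks with remainder 2, so 64 more Sundays after the first → 65.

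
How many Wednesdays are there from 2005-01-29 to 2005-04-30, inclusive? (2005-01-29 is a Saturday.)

13

2005-01-29 is a Saturday; the first Wednesday on or after it is 2005-02-02 (4 days later).
From 2005-02-02 to 2005-04-30: 26 + 31 + 30 = 87 days (rest of February, March, April).
87 ÷ 7 = 12 full weeks with remainder 3, so 12 more Wednesdays after the first → 13.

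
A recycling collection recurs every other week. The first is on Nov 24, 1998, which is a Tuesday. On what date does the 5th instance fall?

Jan 19, 1999

The 5th occurrence is 4 intervals after the first: 4 × 14 = 56 days after Nov 24, 1998.
Nov has 30 days — 6 days to the end of Nov leaves 50.
Dec has 31 days (19 left).
19 days into Jan → Jan 19, 1999.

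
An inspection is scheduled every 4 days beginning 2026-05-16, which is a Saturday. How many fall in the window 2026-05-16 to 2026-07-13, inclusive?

15

Occurrences land 4·i days after 2026-05-16 for i = 0, 1, 2, …
The window opens on the start date, so the first occurrence inside is #1 on 2026-05-16.
2026-07-13 is 58 days after the start; 58 ÷ 4 = 14 remainder 2. Last occurrence in the window: #15 on 2026-07-11.
Occurrences #1 through #15: 15 in total.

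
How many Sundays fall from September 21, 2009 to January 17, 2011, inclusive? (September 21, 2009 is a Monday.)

September 21, 2009 is a Monday; the first Sunday on or after it is September 27, 2009 (6 days later).
From September 27, 2009 to January 17, 2011: 95 + 365 + 17 = 477 days (rest of 2009, 2010, to January 17, 2011 in 2011).
477 ÷ 7 = 68 full weeks with remainder 1, so 68 more Sundays after the first → 69.

69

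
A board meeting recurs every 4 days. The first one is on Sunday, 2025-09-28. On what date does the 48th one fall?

The 48th occurrence is 47 intervals after the first: 47 × 4 = 188 days after 2025-09-28.
September has 30 days — 2 days to the end of September leaves 186.
October has 31 days (155 left).
November has 30 days (125 left).
December has 31 days (94 left).
January has 31 days (63 left).
February has 28 days (35 left).
March has 31 days (4 left).
4 days into April → 2026-04-04.

2026-04-04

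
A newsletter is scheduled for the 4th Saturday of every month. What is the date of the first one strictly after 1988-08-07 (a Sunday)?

August 1988 starts on a Monday; its first Saturday is the 6th, so the 4th Saturday is the 27th — 1988-08-27.
1988-08-27 is after 1988-08-07, so that is the next one.

1988-08-27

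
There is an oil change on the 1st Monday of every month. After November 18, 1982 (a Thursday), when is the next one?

November 1982 starts on a Monday, so its 1st Monday is November 1, 1982.
That is not after November 18, 1982, so look at December 1982.
December 1982 starts on a Wednesday, so its 1st Monday is December 6, 1982 (5 days in).

December 6, 1982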